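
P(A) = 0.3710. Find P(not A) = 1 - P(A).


P(not A) = 1 - 0.3710 = 0.6290

P(not A) = 0.6290


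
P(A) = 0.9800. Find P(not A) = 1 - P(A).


P(not A) = 1 - 0.9800 = 0.0200

P(not A) = 0.0200


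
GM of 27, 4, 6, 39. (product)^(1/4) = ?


Product = 27 × 4 × 6 × 39 = 25272
GM = 25272^(1/4) = 12.6084

GM = 12.6084


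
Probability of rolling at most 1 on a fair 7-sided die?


Favorable outcomes (roll ≤ 1): 1
Total outcomes = 7
P = 1/7 = 0.1429

P = 0.1429


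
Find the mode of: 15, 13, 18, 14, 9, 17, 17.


Frequencies: 9:1, 13:1, 14:1, 15:1, 17:2, 18:1
Max frequency = 2
Mode = 17

Mode = 17


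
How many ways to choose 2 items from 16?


C(16,2) = 16!/(2! × 14!)
= 20922789888000/(2 × 87178291200)
= 120

C(16,2) = 120


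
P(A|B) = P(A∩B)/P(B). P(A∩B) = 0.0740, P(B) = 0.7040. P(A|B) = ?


P(A|B) = 0.0740/0.7040 = 0.1051

P(A|B) = 0.1051


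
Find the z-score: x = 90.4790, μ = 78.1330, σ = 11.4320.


z = (90.4790 - 78.1330)/11.4320
= 12.3460/11.4320
= 1.0800

z = 1.0800


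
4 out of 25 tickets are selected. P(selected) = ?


P = 4/25 = 0.1600

P = 0.1600


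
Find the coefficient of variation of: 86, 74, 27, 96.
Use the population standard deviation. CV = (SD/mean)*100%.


Mean = 70.7500
SD = 26.4327
CV = (26.4327/70.7500)*100 = 37.3607%

CV = 37.3607%


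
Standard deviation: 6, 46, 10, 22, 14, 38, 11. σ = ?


Mean = 21.0000
Variance = 201.4286
SD = sqrt(201.4286) = 14.1926

SD = 14.1926


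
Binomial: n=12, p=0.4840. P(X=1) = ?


C(12,1) = 12
p^1 = 0.484000
(1-p)^11 = 0.000690
P = 12 * 0.484000 * 0.000690 = 0.0040

P(X=1) = 0.0040


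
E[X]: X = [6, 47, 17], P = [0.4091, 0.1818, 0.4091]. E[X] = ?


E[X] = 6*0.4091 + 47*0.1818 + 17*0.4091
= 2.4546 + 8.5446 + 6.9547
= 17.9539

E[X] = 17.9539


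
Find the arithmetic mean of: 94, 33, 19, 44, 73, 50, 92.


Sum = 94 + 33 + 19 + 44 + 73 + 50 + 92 = 405
n = 7
Mean = 405/7 = 57.8571

Mean = 57.8571


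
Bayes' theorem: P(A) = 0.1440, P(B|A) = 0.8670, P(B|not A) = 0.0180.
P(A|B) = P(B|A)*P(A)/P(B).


P(B) = P(B|A)*P(A) + P(B|A')*P(A')
= 0.8670*0.1440 + 0.0180*0.8560
= 0.124848 + 0.015408 = 0.140256
P(A|B) = 0.124848/0.140256 = 0.8901

P(A|B) = 0.8901


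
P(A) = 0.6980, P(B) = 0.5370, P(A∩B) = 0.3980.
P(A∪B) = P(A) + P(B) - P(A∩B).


P(A∪B) = 0.6980 + 0.5370 - 0.3980
= 1.2350 - 0.3980
= 0.8370

P(A∪B) = 0.8370


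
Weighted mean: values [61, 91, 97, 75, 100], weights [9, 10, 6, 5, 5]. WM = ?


Numerator = 61*9 + 91*10 + 97*6 + 75*5 + 100*5 = 2916
Denominator = 9 + 10 + 6 + 5 + 5 = 35
WM = 2916/35 = 83.3143

WM = 83.3143


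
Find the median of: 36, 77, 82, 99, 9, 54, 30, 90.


Sorted: 9, 30, 36, 54, 77, 82, 90, 99
n = 8 (even)
Middle values: 54 and 77
Median = (54+77)/2 = 65.5000

Median = 65.5000


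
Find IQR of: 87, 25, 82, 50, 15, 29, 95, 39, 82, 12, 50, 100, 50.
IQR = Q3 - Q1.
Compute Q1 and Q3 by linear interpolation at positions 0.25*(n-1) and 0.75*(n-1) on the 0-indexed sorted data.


Sorted: 12, 15, 25, 29, 39, 50, 50, 50, 82, 82, 87, 95, 100
Q1 (25th %ile) = 29.0000
Q3 (75th %ile) = 82.0000
IQR = 82.0000 - 29.0000 = 53.0000

IQR = 53.0000


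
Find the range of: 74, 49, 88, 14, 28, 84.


Max = 88, Min = 14
Range = 88 - 14 = 74

Range = 74


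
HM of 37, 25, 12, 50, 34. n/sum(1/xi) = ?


Sum of reciprocals = 1/37 + 1/25 + 1/12 + 1/50 + 1/34 = 0.199772
HM = 5/0.199772 = 25.0285

HM = 25.0285


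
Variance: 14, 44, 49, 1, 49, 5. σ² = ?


Mean = 27.0000
Squared deviations: 169.0000, 289.0000, 484.0000, 676.0000, 484.0000, 484.0000
Sum = 2586.0000
Variance = 2586.0000/6 = 431.0000

Variance = 431.0000


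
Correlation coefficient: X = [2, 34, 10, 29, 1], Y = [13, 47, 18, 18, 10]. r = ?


Mean X = 15.2000, Mean Y = 21.2000
SD X = 13.760814, SD Y = 13.257451
Cov = 144.960000
r = 144.960000/(13.760814*13.257451) = 0.7946

r = 0.7946


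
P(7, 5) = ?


P(7,5) = 7!/2!
= 5040/2
= 2520

P(7,5) = 2520


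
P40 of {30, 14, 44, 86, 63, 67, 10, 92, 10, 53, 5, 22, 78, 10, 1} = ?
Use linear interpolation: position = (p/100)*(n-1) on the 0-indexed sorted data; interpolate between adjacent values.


Sorted: 1, 5, 10, 10, 10, 14, 22, 30, 44, 53, 63, 67, 78, 86, 92
n = 15
Index = 40/100 * 14 = 5.6000
Lower = data[5] = 14, Upper = data[6] = 22
P40 = 14 + 0.6000*(8) = 18.8000

P40 = 18.8000


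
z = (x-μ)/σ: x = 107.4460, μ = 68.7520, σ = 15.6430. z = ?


z = (107.4460 - 68.7520)/15.6430
= 38.6940/15.6430
= 2.4736

z = 2.4736


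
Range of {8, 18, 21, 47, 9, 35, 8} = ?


Max = 47, Min = 8
Range = 47 - 8 = 39

Range = 39


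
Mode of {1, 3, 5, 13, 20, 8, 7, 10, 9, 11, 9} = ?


Frequencies: 1:1, 3:1, 5:1, 7:1, 8:1, 9:2, 10:1, 11:1, 13:1, 20:1
Max frequency = 2
Mode = 9

Mode = 9


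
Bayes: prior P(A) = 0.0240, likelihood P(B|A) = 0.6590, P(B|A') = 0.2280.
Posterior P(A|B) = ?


P(B) = P(B|A)*P(A) + P(B|A')*P(A')
= 0.6590*0.0240 + 0.2280*0.9760
= 0.015816 + 0.222528 = 0.238344
P(A|B) = 0.015816/0.238344 = 0.0664

P(A|B) = 0.0664


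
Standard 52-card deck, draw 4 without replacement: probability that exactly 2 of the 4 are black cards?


Hypergeometric: P(X=2) = C(26,2)·C(26,2) / C(52,4)
= 325 × 325 / 270725
= 105625/270725 = 0.3902

P = 0.3902


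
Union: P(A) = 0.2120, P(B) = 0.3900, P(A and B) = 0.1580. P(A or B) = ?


P(A∪B) = 0.2120 + 0.3900 - 0.1580
= 0.6020 - 0.1580
= 0.4440

P(A∪B) = 0.4440


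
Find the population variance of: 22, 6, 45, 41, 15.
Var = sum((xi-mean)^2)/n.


Mean = 25.8000
Squared deviations: 14.4400, 392.0400, 368.6400, 231.0400, 116.6400
Sum = 1122.8000
Variance = 1122.8000/5 = 224.5600

Variance = 224.5600


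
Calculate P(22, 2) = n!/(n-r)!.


P(22,2) = 22!/20!
= 1124000727777607680000/2432902008176640000
= 462

P(22,2) = 462


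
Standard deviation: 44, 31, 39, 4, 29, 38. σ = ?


Mean = 30.8333
Variance = 169.1389
SD = sqrt(169.1389) = 13.0053

SD = 13.0053


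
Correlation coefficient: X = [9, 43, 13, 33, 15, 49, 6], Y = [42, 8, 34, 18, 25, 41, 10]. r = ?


Mean X = 24.0000, Mean Y = 25.4286
SD X = 16.115653, SD Y = 13.025877
Cov = -10.000000
r = -10.000000/(16.115653*13.025877) = -0.0476

r = -0.0476


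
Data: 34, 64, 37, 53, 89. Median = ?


Sorted: 34, 37, 53, 64, 89
n = 5 (odd)
Middle value = 53

Median = 53


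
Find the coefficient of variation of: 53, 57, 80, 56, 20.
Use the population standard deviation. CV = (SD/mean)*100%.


Mean = 53.2000
SD = 19.1979
CV = (19.1979/53.2000)*100 = 36.0863%

CV = 36.0863%


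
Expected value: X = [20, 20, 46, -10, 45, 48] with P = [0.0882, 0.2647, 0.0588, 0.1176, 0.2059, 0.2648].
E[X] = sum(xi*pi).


E[X] = 20*0.0882 + 20*0.2647 + 46*0.0588 - 10*0.1176 + 45*0.2059 + 48*0.2648
= 1.7640 + 5.2940 + 2.7048 - 1.1760 + 9.2655 + 12.7104
= 30.5627

E[X] = 30.5627


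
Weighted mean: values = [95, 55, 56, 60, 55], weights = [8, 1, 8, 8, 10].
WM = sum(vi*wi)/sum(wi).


Numerator = 95*8 + 55*1 + 56*8 + 60*8 + 55*10 = 2293
Denominator = 8 + 1 + 8 + 8 + 10 = 35
WM = 2293/35 = 65.5143

WM = 65.5143


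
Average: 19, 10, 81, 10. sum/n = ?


Sum = 19 + 10 + 81 + 10 = 120
n = 4
Mean = 120/4 = 30.0000

Mean = 30.0000


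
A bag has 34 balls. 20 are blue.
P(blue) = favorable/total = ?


P = 20/34 = 0.5882

P = 0.5882


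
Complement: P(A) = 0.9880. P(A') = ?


P(not A) = 1 - 0.9880 = 0.0120

P(not A) = 0.0120


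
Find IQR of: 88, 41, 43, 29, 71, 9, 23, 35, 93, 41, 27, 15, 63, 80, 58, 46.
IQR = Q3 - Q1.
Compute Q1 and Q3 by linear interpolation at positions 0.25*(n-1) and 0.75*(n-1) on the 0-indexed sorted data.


Sorted: 9, 15, 23, 27, 29, 35, 41, 41, 43, 46, 58, 63, 71, 80, 88, 93
Q1 (25th %ile) = 28.5000
Q3 (75th %ile) = 65.0000
IQR = 65.0000 - 28.5000 = 36.5000

IQR = 36.5000


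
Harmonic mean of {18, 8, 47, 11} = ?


Sum of reciprocals = 1/18 + 1/8 + 1/47 + 1/11 = 0.292741
HM = 4/0.292741 = 13.6639

HM = 13.6639


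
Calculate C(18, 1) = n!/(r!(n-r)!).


C(18,1) = 18!/(1! × 17!)
= 6402373705728000/(1 × 355687428096000)
= 18

C(18,1) = 18


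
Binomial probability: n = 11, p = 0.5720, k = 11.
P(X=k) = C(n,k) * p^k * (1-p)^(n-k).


C(11,11) = 1
p^11 = 0.002145
(1-p)^0 = 1.000000
P = 1 * 0.002145 * 1.000000 = 0.0021

P(X=11) = 0.0021


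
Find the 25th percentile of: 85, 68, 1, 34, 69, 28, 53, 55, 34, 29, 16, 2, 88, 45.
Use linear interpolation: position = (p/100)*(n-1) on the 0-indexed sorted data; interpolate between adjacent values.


Sorted: 1, 2, 16, 28, 29, 34, 34, 45, 53, 55, 68, 69, 85, 88
n = 14
Index = 25/100 * 13 = 3.2500
Lower = data[3] = 28, Upper = data[4] = 29
P25 = 28 + 0.2500*(1) = 28.2500

P25 = 28.2500


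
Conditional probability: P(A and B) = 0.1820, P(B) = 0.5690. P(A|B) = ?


P(A|B) = 0.1820/0.5690 = 0.3199

P(A|B) = 0.3199


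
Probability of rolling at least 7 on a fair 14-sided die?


Favorable outcomes (roll ≥ 7): 8
Total outcomes = 14
P = 8/14 = 0.5714

P = 0.5714


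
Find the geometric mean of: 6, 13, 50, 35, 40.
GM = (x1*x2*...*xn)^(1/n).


Product = 6 × 13 × 50 × 35 × 40 = 5460000
GM = 5460000^(1/5) = 22.2556

GM = 22.2556


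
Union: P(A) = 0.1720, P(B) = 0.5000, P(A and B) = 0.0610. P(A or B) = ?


P(A∪B) = 0.1720 + 0.5000 - 0.0610
= 0.6720 - 0.0610
= 0.6110

P(A∪B) = 0.6110


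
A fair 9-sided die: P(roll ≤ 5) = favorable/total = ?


Favorable outcomes (roll ≤ 5): 5
Total outcomes = 9
P = 5/9 = 0.5556

P = 0.5556


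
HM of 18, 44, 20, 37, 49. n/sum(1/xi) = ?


Sum of reciprocals = 1/18 + 1/44 + 1/20 + 1/37 + 1/49 = 0.175718
HM = 5/0.175718 = 28.4547

HM = 28.4547


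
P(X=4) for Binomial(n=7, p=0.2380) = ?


C(7,4) = 35
p^4 = 0.003209
(1-p)^3 = 0.442451
P = 35 * 0.003209 * 0.442451 = 0.0497

P(X=4) = 0.0497


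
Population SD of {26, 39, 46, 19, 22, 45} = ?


Mean = 32.8333
Variance = 119.1389
SD = sqrt(119.1389) = 10.9151

SD = 10.9151


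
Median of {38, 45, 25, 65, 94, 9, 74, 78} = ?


Sorted: 9, 25, 38, 45, 65, 74, 78, 94
n = 8 (even)
Middle values: 45 and 65
Median = (45+65)/2 = 55.0000

Median = 55.0000


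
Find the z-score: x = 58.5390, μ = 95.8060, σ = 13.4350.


z = (58.5390 - 95.8060)/13.4350
= -37.2670/13.4350
= -2.7739

z = -2.7739


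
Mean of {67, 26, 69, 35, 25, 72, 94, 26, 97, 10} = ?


Sum = 67 + 26 + 69 + 35 + 25 + 72 + 94 + 26 + 97 + 10 = 521
n = 10
Mean = 521/10 = 52.1000

Mean = 52.1000


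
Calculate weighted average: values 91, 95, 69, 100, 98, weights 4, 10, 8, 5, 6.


Numerator = 91*4 + 95*10 + 69*8 + 100*5 + 98*6 = 2954
Denominator = 4 + 10 + 8 + 5 + 6 = 33
WM = 2954/33 = 89.5152

WM = 89.5152


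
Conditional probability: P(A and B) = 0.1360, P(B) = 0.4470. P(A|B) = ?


P(A|B) = 0.1360/0.4470 = 0.3043

P(A|B) = 0.3043


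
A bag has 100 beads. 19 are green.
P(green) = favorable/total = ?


P = 19/100 = 0.1900

P = 0.1900


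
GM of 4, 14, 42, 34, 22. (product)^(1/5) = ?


Product = 4 × 14 × 42 × 34 × 22 = 1759296
GM = 1759296^(1/5) = 17.7447

GM = 17.7447


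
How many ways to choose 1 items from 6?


C(6,1) = 6!/(1! × 5!)
= 720/(1 × 120)
= 6

C(6,1) = 6


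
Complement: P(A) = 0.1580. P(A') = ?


P(not A) = 1 - 0.1580 = 0.8420

P(not A) = 0.8420


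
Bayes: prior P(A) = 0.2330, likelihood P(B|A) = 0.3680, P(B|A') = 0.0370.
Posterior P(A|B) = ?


P(B) = P(B|A)*P(A) + P(B|A')*P(A')
= 0.3680*0.2330 + 0.0370*0.7670
= 0.085744 + 0.028379 = 0.114123
P(A|B) = 0.085744/0.114123 = 0.7513

P(A|B) = 0.7513


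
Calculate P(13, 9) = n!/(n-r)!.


P(13,9) = 13!/4!
= 6227020800/24
= 259459200

P(13,9) = 259459200


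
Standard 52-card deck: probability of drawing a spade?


13 spades in 52 cards
P = 13/52 = 0.2500

P = 0.2500


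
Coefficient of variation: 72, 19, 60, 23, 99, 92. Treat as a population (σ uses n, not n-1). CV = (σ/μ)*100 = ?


Mean = 60.8333
SD = 30.9161
CV = (30.9161/60.8333)*100 = 50.8210%

CV = 50.8210%


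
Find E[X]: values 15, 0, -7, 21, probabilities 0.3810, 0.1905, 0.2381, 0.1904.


E[X] = 15*0.3810 + 0*0.1905 - 7*0.2381 + 21*0.1904
= 5.7150 + 0 - 1.6667 + 3.9984
= 8.0467

E[X] = 8.0467


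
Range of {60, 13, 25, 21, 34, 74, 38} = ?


Max = 74, Min = 13
Range = 74 - 13 = 61

Range = 61


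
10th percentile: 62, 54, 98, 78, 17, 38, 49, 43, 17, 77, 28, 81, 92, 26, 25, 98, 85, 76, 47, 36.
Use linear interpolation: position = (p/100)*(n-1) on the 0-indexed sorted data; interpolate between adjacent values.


Sorted: 17, 17, 25, 26, 28, 36, 38, 43, 47, 49, 54, 62, 76, 77, 78, 81, 85, 92, 98, 98
n = 20
Index = 10/100 * 19 = 1.9000
Lower = data[1] = 17, Upper = data[2] = 25
P10 = 17 + 0.9000*(8) = 24.2000

P10 = 24.2000


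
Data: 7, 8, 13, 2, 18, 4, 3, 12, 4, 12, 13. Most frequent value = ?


Frequencies: 2:1, 3:1, 4:2, 7:1, 8:1, 12:2, 13:2, 18:1
Max frequency = 2
Mode = 4, 12, 13

Mode = 4, 12, 13


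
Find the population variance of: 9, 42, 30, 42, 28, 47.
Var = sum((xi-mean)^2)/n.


Mean = 33.0000
Squared deviations: 576.0000, 81.0000, 9.0000, 81.0000, 25.0000, 196.0000
Sum = 968.0000
Variance = 968.0000/6 = 161.3333

Variance = 161.3333


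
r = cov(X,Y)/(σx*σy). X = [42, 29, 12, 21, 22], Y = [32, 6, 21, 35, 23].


Mean X = 25.2000, Mean Y = 23.4000
SD X = 9.987993, SD Y = 10.170546
Cov = 12.520000
r = 12.520000/(9.987993*10.170546) = 0.1232

r = 0.1232


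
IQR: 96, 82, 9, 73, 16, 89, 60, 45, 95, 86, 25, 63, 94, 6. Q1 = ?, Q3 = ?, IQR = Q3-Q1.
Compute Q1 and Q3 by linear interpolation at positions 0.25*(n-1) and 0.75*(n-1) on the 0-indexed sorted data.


Sorted: 6, 9, 16, 25, 45, 60, 63, 73, 82, 86, 89, 94, 95, 96
Q1 (25th %ile) = 30.0000
Q3 (75th %ile) = 88.2500
IQR = 88.2500 - 30.0000 = 58.2500

IQR = 58.2500


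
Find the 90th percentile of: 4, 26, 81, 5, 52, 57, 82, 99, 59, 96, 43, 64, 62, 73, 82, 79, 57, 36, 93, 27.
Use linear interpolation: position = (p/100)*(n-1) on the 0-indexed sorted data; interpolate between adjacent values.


Sorted: 4, 5, 26, 27, 36, 43, 52, 57, 57, 59, 62, 64, 73, 79, 81, 82, 82, 93, 96, 99
n = 20
Index = 90/100 * 19 = 17.1000
Lower = data[17] = 93, Upper = data[18] = 96
P90 = 93 + 0.1000*(3) = 93.3000

P90 = 93.3000


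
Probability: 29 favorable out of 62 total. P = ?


P = 29/62 = 0.4677

P = 0.4677


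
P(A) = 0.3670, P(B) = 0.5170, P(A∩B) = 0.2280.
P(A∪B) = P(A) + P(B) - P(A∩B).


P(A∪B) = 0.3670 + 0.5170 - 0.2280
= 0.8840 - 0.2280
= 0.6560

P(A∪B) = 0.6560


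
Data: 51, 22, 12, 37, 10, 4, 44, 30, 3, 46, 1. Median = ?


Sorted: 1, 3, 4, 10, 12, 22, 30, 37, 44, 46, 51
n = 11 (odd)
Middle value = 22

Median = 22


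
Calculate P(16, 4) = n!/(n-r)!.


P(16,4) = 16!/12!
= 20922789888000/479001600
= 43680

P(16,4) = 43680


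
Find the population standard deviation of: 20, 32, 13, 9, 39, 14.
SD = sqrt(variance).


Mean = 21.1667
Variance = 117.1389
SD = sqrt(117.1389) = 10.8231

SD = 10.8231


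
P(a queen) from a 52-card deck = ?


4 queens in 52 cards
P = 4/52 = 0.0769

P = 0.0769


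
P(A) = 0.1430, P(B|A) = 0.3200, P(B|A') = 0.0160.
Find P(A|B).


P(B) = P(B|A)*P(A) + P(B|A')*P(A')
= 0.3200*0.1430 + 0.0160*0.8570
= 0.045760 + 0.013712 = 0.059472
P(A|B) = 0.045760/0.059472 = 0.7694

P(A|B) = 0.7694


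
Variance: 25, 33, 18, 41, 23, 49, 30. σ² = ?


Mean = 31.2857
Squared deviations: 39.5102, 2.9388, 176.5102, 94.3673, 68.6531, 313.7959, 1.6531
Sum = 697.4286
Variance = 697.4286/7 = 99.6327

Variance = 99.6327


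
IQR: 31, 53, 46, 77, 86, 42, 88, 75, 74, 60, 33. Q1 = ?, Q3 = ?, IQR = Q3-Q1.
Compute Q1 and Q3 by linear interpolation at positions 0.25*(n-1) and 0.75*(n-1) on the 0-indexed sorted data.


Sorted: 31, 33, 42, 46, 53, 60, 74, 75, 77, 86, 88
Q1 (25th %ile) = 44.0000
Q3 (75th %ile) = 76.0000
IQR = 76.0000 - 44.0000 = 32.0000

IQR = 32.0000


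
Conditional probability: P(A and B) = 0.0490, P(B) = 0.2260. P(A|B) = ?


P(A|B) = 0.0490/0.2260 = 0.2168

P(A|B) = 0.2168


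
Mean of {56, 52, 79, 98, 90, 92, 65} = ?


Sum = 56 + 52 + 79 + 98 + 90 + 92 + 65 = 532
n = 7
Mean = 532/7 = 76.0000

Mean = 76.0000


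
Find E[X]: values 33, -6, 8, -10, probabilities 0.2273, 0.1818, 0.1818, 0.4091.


E[X] = 33*0.2273 - 6*0.1818 + 8*0.1818 - 10*0.4091
= 7.5009 - 1.0908 + 1.4544 - 4.0910
= 3.7735

E[X] = 3.7735


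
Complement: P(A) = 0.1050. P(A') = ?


P(not A) = 1 - 0.1050 = 0.8950

P(not A) = 0.8950


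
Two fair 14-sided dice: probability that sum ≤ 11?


Total outcomes = 14×14 = 196
Favorable (sum ≤ 11): 55
P = 55/196 = 0.2806

P = 0.2806


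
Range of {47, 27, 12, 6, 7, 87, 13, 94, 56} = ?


Max = 94, Min = 6
Range = 94 - 6 = 88

Range = 88


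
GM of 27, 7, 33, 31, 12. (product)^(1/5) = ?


Product = 27 × 7 × 33 × 31 × 12 = 2320164
GM = 2320164^(1/5) = 18.7544

GM = 18.7544


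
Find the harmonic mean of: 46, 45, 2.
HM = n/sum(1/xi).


Sum of reciprocals = 1/46 + 1/45 + 1/2 = 0.543961
HM = 3/0.543961 = 5.5151

HM = 5.5151


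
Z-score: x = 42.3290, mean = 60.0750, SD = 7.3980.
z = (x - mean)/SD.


z = (42.3290 - 60.0750)/7.3980
= -17.7460/7.3980
= -2.3988

z = -2.3988


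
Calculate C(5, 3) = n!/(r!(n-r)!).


C(5,3) = 5!/(3! × 2!)
= 120/(6 × 2)
= 10

C(5,3) = 10


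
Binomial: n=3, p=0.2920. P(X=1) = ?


C(3,1) = 3
p^1 = 0.292000
(1-p)^2 = 0.501264
P = 3 * 0.292000 * 0.501264 = 0.4391

P(X=1) = 0.4391


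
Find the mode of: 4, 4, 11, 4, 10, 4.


Frequencies: 4:4, 10:1, 11:1
Max frequency = 4
Mode = 4

Mode = 4


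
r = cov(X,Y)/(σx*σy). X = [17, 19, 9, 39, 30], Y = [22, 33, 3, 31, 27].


Mean X = 22.8000, Mean Y = 23.2000
SD X = 10.514752, SD Y = 10.777755
Cov = 80.440000
r = 80.440000/(10.514752*10.777755) = 0.7098

r = 0.7098


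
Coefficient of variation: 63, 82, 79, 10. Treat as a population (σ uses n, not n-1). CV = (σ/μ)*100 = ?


Mean = 58.5000
SD = 28.9180
CV = (28.9180/58.5000)*100 = 49.4325%

CV = 49.4325%


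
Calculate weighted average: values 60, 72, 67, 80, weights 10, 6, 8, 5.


Numerator = 60*10 + 72*6 + 67*8 + 80*5 = 1968
Denominator = 10 + 6 + 8 + 5 = 29
WM = 1968/29 = 67.8621

WM = 67.8621


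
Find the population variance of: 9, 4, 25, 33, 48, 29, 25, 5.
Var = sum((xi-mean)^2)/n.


Mean = 22.2500
Squared deviations: 175.5625, 333.0625, 7.5625, 115.5625, 663.0625, 45.5625, 7.5625, 297.5625
Sum = 1645.5000
Variance = 1645.5000/8 = 205.6875

Variance = 205.6875


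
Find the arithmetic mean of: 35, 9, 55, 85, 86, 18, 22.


Sum = 35 + 9 + 55 + 85 + 86 + 18 + 22 = 310
n = 7
Mean = 310/7 = 44.2857

Mean = 44.2857


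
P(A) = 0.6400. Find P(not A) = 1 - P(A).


P(not A) = 1 - 0.6400 = 0.3600

P(not A) = 0.3600


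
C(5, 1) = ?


C(5,1) = 5!/(1! × 4!)
= 120/(1 × 24)
= 5

C(5,1) = 5


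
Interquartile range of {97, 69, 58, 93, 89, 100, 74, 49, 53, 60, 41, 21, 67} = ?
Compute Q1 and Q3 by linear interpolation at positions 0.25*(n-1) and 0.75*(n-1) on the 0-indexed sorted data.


Sorted: 21, 41, 49, 53, 58, 60, 67, 69, 74, 89, 93, 97, 100
Q1 (25th %ile) = 53.0000
Q3 (75th %ile) = 89.0000
IQR = 89.0000 - 53.0000 = 36.0000

IQR = 36.0000


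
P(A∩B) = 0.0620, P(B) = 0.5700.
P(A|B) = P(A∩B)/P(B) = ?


P(A|B) = 0.0620/0.5700 = 0.1088

P(A|B) = 0.1088


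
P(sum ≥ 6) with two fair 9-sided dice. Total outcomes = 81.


Total outcomes = 9×9 = 81
Favorable (sum ≥ 6): 71
P = 71/81 = 0.8765

P = 0.8765


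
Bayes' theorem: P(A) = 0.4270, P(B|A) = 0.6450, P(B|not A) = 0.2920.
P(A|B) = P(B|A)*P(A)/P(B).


P(B) = P(B|A)*P(A) + P(B|A')*P(A')
= 0.6450*0.4270 + 0.2920*0.5730
= 0.275415 + 0.167316 = 0.442731
P(A|B) = 0.275415/0.442731 = 0.6221

P(A|B) = 0.6221


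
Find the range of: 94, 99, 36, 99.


Max = 99, Min = 36
Range = 99 - 36 = 63

Range = 63


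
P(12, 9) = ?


P(12,9) = 12!/3!
= 479001600/6
= 79833600

P(12,9) = 79833600


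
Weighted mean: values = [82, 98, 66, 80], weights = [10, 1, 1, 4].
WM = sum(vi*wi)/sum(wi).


Numerator = 82*10 + 98*1 + 66*1 + 80*4 = 1304
Denominator = 10 + 1 + 1 + 4 = 16
WM = 1304/16 = 81.5000

WM = 81.5000


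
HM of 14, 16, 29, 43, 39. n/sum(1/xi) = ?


Sum of reciprocals = 1/14 + 1/16 + 1/29 + 1/43 + 1/39 = 0.217308
HM = 5/0.217308 = 23.0088

HM = 23.0088


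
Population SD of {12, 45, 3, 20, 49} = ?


Mean = 25.8000
Variance = 330.1600
SD = sqrt(330.1600) = 18.1703

SD = 18.1703


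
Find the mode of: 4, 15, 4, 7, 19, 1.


Frequencies: 1:1, 4:2, 7:1, 15:1, 19:1
Max frequency = 2
Mode = 4

Mode = 4


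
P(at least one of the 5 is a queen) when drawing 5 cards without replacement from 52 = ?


P(at least one) = 1 - P(none)
P(none) = (48/52) × (47/51) × (46/50) × (45/49) × (44/48) = 0.658842
P(at least one) = 1 - 0.658842 = 0.3412

P = 0.3412


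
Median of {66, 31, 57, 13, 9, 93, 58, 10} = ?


Sorted: 9, 10, 13, 31, 57, 58, 66, 93
n = 8 (even)
Middle values: 31 and 57
Median = (31+57)/2 = 44.0000

Median = 44.0000


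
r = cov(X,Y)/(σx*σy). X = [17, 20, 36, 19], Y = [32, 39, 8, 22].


Mean X = 23.0000, Mean Y = 25.2500
SD X = 7.582875, SD Y = 11.648498
Cov = -73.250000
r = -73.250000/(7.582875*11.648498) = -0.8293

r = -0.8293


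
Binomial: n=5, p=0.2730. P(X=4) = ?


C(5,4) = 5
p^4 = 0.005555
(1-p)^1 = 0.727000
P = 5 * 0.005555 * 0.727000 = 0.0202

P(X=4) = 0.0202


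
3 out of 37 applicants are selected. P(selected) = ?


P = 3/37 = 0.0811

P = 0.0811


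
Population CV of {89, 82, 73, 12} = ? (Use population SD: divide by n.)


Mean = 64.0000
SD = 30.5532
CV = (30.5532/64.0000)*100 = 47.7394%

CV = 47.7394%


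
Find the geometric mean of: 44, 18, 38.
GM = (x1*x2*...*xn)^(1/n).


Product = 44 × 18 × 38 = 30096
GM = 30096^(1/3) = 31.1054

GM = 31.1054


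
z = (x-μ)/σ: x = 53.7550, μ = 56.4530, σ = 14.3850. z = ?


z = (53.7550 - 56.4530)/14.3850
= -2.6980/14.3850
= -0.1876

z = -0.1876


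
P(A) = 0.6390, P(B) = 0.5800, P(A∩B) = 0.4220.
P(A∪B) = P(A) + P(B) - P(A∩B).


P(A∪B) = 0.6390 + 0.5800 - 0.4220
= 1.2190 - 0.4220
= 0.7970

P(A∪B) = 0.7970


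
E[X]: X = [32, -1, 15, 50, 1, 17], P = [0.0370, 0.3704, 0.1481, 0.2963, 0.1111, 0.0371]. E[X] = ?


E[X] = 32*0.0370 - 1*0.3704 + 15*0.1481 + 50*0.2963 + 1*0.1111 + 17*0.0371
= 1.1840 - 0.3704 + 2.2215 + 14.8150 + 0.1111 + 0.6307
= 18.5919

E[X] = 18.5919


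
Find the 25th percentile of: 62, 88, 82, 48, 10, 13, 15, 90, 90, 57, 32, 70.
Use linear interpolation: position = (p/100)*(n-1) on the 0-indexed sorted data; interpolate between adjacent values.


Sorted: 10, 13, 15, 32, 48, 57, 62, 70, 82, 88, 90, 90
n = 12
Index = 25/100 * 11 = 2.7500
Lower = data[2] = 15, Upper = data[3] = 32
P25 = 15 + 0.7500*(17) = 27.7500

P25 = 27.7500


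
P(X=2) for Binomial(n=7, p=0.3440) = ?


C(7,2) = 21
p^2 = 0.118336
(1-p)^5 = 0.121484
P = 21 * 0.118336 * 0.121484 = 0.3019

P(X=2) = 0.3019


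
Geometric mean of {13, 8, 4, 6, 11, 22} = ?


Product = 13 × 8 × 4 × 6 × 11 × 22 = 604032
GM = 604032^(1/6) = 9.1941

GM = 9.1941


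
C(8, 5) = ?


C(8,5) = 8!/(5! × 3!)
= 40320/(120 × 6)
= 56

C(8,5) = 56


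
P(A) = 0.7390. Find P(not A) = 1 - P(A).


P(not A) = 1 - 0.7390 = 0.2610

P(not A) = 0.2610


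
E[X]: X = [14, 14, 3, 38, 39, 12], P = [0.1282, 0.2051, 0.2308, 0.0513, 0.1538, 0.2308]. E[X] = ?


E[X] = 14*0.1282 + 14*0.2051 + 3*0.2308 + 38*0.0513 + 39*0.1538 + 12*0.2308
= 1.7948 + 2.8714 + 0.6924 + 1.9494 + 5.9982 + 2.7696
= 16.0758

E[X] = 16.0758


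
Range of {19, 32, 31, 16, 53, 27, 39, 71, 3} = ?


Max = 71, Min = 3
Range = 71 - 3 = 68

Range = 68


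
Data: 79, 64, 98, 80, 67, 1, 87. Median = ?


Sorted: 1, 64, 67, 79, 80, 87, 98
n = 7 (odd)
Middle value = 79

Median = 79


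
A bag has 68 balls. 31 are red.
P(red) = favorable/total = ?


P = 31/68 = 0.4559

P = 0.4559


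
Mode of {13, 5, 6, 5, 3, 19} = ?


Frequencies: 3:1, 5:2, 6:1, 13:1, 19:1
Max frequency = 2
Mode = 5

Mode = 5


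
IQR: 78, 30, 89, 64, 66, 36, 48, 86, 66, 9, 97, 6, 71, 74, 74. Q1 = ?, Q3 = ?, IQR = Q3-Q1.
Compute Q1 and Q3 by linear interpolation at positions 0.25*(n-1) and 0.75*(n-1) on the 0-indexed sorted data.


Sorted: 6, 9, 30, 36, 48, 64, 66, 66, 71, 74, 74, 78, 86, 89, 97
Q1 (25th %ile) = 42.0000
Q3 (75th %ile) = 76.0000
IQR = 76.0000 - 42.0000 = 34.0000

IQR = 34.0000


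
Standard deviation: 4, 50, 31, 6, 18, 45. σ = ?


Mean = 25.6667
Variance = 318.2222
SD = sqrt(318.2222) = 17.8388

SD = 17.8388


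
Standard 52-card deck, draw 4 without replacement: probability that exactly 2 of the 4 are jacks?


Hypergeometric: P(X=2) = C(4,2)·C(48,2) / C(52,4)
= 6 × 1128 / 270725
= 6768/270725 = 0.0250

P = 0.0250


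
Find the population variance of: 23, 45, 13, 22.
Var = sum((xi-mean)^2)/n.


Mean = 25.7500
Squared deviations: 7.5625, 370.5625, 162.5625, 14.0625
Sum = 554.7500
Variance = 554.7500/4 = 138.6875

Variance = 138.6875


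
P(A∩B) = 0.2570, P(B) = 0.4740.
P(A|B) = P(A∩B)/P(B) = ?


P(A|B) = 0.2570/0.4740 = 0.5422

P(A|B) = 0.5422


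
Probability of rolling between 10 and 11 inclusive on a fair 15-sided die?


Favorable outcomes (10 ≤ roll ≤ 11): 2
Total outcomes = 15
P = 2/15 = 0.1333

P = 0.1333


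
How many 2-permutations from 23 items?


P(23,2) = 23!/21!
= 25852016738884976640000/51090942171709440000
= 506

P(23,2) = 506


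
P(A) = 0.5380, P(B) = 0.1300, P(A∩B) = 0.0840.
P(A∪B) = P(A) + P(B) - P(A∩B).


P(A∪B) = 0.5380 + 0.1300 - 0.0840
= 0.6680 - 0.0840
= 0.5840

P(A∪B) = 0.5840


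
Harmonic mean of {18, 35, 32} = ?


Sum of reciprocals = 1/18 + 1/35 + 1/32 = 0.115377
HM = 3/0.115377 = 26.0017

HM = 26.0017


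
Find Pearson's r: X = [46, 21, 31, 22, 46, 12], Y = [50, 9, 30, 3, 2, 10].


Mean X = 29.6667, Mean Y = 17.3333
SD X = 12.788884, SD Y = 17.278760
Cov = 101.944444
r = 101.944444/(12.788884*17.278760) = 0.4613

r = 0.4613


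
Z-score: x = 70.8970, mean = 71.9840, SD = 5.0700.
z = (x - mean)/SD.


z = (70.8970 - 71.9840)/5.0700
= -1.0870/5.0700
= -0.2144

z = -0.2144


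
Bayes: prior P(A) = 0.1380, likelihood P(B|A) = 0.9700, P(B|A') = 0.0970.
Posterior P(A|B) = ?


P(B) = P(B|A)*P(A) + P(B|A')*P(A')
= 0.9700*0.1380 + 0.0970*0.8620
= 0.133860 + 0.083614 = 0.217474
P(A|B) = 0.133860/0.217474 = 0.6155

P(A|B) = 0.6155


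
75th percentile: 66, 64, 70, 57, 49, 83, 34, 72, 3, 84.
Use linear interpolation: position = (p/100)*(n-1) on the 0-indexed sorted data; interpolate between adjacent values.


Sorted: 3, 34, 49, 57, 64, 66, 70, 72, 83, 84
n = 10
Index = 75/100 * 9 = 6.7500
Lower = data[6] = 70, Upper = data[7] = 72
P75 = 70 + 0.7500*(2) = 71.5000

P75 = 71.5000


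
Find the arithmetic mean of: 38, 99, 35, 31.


Sum = 38 + 99 + 35 + 31 = 203
n = 4
Mean = 203/4 = 50.7500

Mean = 50.7500


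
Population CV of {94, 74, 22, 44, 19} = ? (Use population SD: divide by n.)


Mean = 50.6000
SD = 29.2957
CV = (29.2957/50.6000)*100 = 57.8967%

CV = 57.8967%


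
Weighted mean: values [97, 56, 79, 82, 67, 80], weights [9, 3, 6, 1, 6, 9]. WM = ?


Numerator = 97*9 + 56*3 + 79*6 + 82*1 + 67*6 + 80*9 = 2719
Denominator = 9 + 3 + 6 + 1 + 6 + 9 = 34
WM = 2719/34 = 79.9706

WM = 79.9706


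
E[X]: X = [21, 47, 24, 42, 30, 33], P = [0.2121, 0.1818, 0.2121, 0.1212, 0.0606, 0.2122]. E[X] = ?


E[X] = 21*0.2121 + 47*0.1818 + 24*0.2121 + 42*0.1212 + 30*0.0606 + 33*0.2122
= 4.4541 + 8.5446 + 5.0904 + 5.0904 + 1.8180 + 7.0026
= 32.0001

E[X] = 32.0001


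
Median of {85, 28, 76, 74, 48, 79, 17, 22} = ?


Sorted: 17, 22, 28, 48, 74, 76, 79, 85
n = 8 (even)
Middle values: 48 and 74
Median = (48+74)/2 = 61.0000

Median = 61.0000


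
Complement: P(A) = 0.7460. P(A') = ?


P(not A) = 1 - 0.7460 = 0.2540

P(not A) = 0.2540


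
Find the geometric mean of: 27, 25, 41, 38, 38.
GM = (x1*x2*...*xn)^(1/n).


Product = 27 × 25 × 41 × 38 × 38 = 39962700
GM = 39962700^(1/5) = 33.1384

GM = 33.1384


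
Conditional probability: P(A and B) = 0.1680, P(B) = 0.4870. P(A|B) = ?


P(A|B) = 0.1680/0.4870 = 0.3450

P(A|B) = 0.3450


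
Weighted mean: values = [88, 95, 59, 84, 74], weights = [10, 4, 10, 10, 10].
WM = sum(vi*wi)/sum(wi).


Numerator = 88*10 + 95*4 + 59*10 + 84*10 + 74*10 = 3430
Denominator = 10 + 4 + 10 + 10 + 10 = 44
WM = 3430/44 = 77.9545

WM = 77.9545


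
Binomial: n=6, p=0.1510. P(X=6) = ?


C(6,6) = 1
p^6 = 1.185391e-05
(1-p)^0 = 1.000000
P = 1 * 1.185391e-05 * 1.000000 = 1.1854e-05

P(X=6) = 1.1854e-05


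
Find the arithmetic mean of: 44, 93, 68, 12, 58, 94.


Sum = 44 + 93 + 68 + 12 + 58 + 94 = 369
n = 6
Mean = 369/6 = 61.5000

Mean = 61.5000


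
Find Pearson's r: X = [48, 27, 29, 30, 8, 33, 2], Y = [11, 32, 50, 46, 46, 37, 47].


Mean X = 25.2857, Mean Y = 38.4286
SD X = 14.419375, SD Y = 12.636197
Cov = -128.122449
r = -128.122449/(14.419375*12.636197) = -0.7032

r = -0.7032


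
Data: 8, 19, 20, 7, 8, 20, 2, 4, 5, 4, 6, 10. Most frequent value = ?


Frequencies: 2:1, 4:2, 5:1, 6:1, 7:1, 8:2, 10:1, 19:1, 20:2
Max frequency = 2
Mode = 4, 8, 20

Mode = 4, 8, 20


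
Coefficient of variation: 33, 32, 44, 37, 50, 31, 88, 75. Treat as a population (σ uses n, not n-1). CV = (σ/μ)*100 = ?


Mean = 48.7500
SD = 20.1106
CV = (20.1106/48.7500)*100 = 41.2526%

CV = 41.2526%


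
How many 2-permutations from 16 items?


P(16,2) = 16!/14!
= 20922789888000/87178291200
= 240

P(16,2) = 240


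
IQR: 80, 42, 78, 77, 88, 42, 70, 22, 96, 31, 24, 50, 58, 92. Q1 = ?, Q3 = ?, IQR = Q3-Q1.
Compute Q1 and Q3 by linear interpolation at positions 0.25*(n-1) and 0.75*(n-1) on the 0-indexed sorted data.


Sorted: 22, 24, 31, 42, 42, 50, 58, 70, 77, 78, 80, 88, 92, 96
Q1 (25th %ile) = 42.0000
Q3 (75th %ile) = 79.5000
IQR = 79.5000 - 42.0000 = 37.5000

IQR = 37.5000


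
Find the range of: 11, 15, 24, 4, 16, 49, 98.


Max = 98, Min = 4
Range = 98 - 4 = 94

Range = 94


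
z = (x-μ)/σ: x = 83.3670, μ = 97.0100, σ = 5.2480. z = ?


z = (83.3670 - 97.0100)/5.2480
= -13.6430/5.2480
= -2.5997

z = -2.5997


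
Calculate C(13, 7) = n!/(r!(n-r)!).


C(13,7) = 13!/(7! × 6!)
= 6227020800/(5040 × 720)
= 1716

C(13,7) = 1716


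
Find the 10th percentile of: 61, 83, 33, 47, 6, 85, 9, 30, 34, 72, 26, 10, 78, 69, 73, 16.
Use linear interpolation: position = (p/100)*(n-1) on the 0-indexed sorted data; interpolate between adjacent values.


Sorted: 6, 9, 10, 16, 26, 30, 33, 34, 47, 61, 69, 72, 73, 78, 83, 85
n = 16
Index = 10/100 * 15 = 1.5000
Lower = data[1] = 9, Upper = data[2] = 10
P10 = 9 + 0.5000*(1) = 9.5000

P10 = 9.5000


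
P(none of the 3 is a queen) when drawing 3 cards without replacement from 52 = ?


P(no queens) = (48/52) × (47/51) × (46/50)
= 0.7826

P = 0.7826


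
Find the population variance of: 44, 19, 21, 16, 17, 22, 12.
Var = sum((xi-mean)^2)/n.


Mean = 21.5714
Squared deviations: 503.0408, 6.6122, 0.3265, 31.0408, 20.8980, 0.1837, 91.6122
Sum = 653.7143
Variance = 653.7143/7 = 93.3878

Variance = 93.3878


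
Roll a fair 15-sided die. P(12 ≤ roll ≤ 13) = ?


Favorable outcomes (12 ≤ roll ≤ 13): 2
Total outcomes = 15
P = 2/15 = 0.1333

P = 0.1333


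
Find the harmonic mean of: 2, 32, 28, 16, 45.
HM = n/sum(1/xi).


Sum of reciprocals = 1/2 + 1/32 + 1/28 + 1/16 + 1/45 = 0.651687
HM = 5/0.651687 = 7.6724

HM = 7.6724


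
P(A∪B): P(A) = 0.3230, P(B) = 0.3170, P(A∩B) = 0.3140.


P(A∪B) = 0.3230 + 0.3170 - 0.3140
= 0.6400 - 0.3140
= 0.3260

P(A∪B) = 0.3260


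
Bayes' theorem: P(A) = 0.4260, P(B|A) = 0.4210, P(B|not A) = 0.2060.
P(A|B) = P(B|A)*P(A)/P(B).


P(B) = P(B|A)*P(A) + P(B|A')*P(A')
= 0.4210*0.4260 + 0.2060*0.5740
= 0.179346 + 0.118244 = 0.297590
P(A|B) = 0.179346/0.297590 = 0.6027

P(A|B) = 0.6027


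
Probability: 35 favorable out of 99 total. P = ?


P = 35/99 = 0.3535

P = 0.3535


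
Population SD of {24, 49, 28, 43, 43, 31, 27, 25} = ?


Mean = 33.7500
Variance = 82.6875
SD = sqrt(82.6875) = 9.0933

SD = 9.0933


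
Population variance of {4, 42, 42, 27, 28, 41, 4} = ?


Mean = 26.8571
Squared deviations: 522.4490, 229.3061, 229.3061, 0.0204, 1.3061, 200.0204, 522.4490
Sum = 1704.8571
Variance = 1704.8571/7 = 243.5510

Variance = 243.5510


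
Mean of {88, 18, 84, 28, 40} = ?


Sum = 88 + 18 + 84 + 28 + 40 = 258
n = 5
Mean = 258/5 = 51.6000

Mean = 51.6000


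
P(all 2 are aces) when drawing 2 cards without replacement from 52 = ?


P(all aces) = (4/52) × (3/51)
= 0.0045

P = 0.0045


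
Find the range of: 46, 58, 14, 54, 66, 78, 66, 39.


Max = 78, Min = 14
Range = 78 - 14 = 64

Range = 64


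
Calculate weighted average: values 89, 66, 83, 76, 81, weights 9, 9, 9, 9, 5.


Numerator = 89*9 + 66*9 + 83*9 + 76*9 + 81*5 = 3231
Denominator = 9 + 9 + 9 + 9 + 5 = 41
WM = 3231/41 = 78.8049

WM = 78.8049


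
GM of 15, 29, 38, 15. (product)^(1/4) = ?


Product = 15 × 29 × 38 × 15 = 247950
GM = 247950^(1/4) = 22.3147

GM = 22.3147


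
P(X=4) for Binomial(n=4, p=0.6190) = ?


C(4,4) = 1
p^4 = 0.146812
(1-p)^0 = 1.000000
P = 1 * 0.146812 * 1.000000 = 0.1468

P(X=4) = 0.1468


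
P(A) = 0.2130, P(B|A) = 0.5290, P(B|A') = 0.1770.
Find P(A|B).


P(B) = P(B|A)*P(A) + P(B|A')*P(A')
= 0.5290*0.2130 + 0.1770*0.7870
= 0.112677 + 0.139299 = 0.251976
P(A|B) = 0.112677/0.251976 = 0.4472

P(A|B) = 0.4472


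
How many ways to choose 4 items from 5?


C(5,4) = 5!/(4! × 1!)
= 120/(24 × 1)
= 5

C(5,4) = 5


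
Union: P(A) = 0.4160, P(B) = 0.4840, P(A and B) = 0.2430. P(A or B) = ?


P(A∪B) = 0.4160 + 0.4840 - 0.2430
= 0.9000 - 0.2430
= 0.6570

P(A∪B) = 0.6570


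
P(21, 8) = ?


P(21,8) = 21!/13!
= 51090942171709440000/6227020800
= 8204716800

P(21,8) = 8204716800


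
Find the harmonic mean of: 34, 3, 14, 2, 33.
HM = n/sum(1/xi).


Sum of reciprocals = 1/34 + 1/3 + 1/14 + 1/2 + 1/33 = 0.964477
HM = 5/0.964477 = 5.1842

HM = 5.1842


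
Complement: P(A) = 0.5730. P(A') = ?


P(not A) = 1 - 0.5730 = 0.4270

P(not A) = 0.4270


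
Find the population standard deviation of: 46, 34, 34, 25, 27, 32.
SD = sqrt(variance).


Mean = 33.0000
Variance = 45.3333
SD = sqrt(45.3333) = 6.7330

SD = 6.7330


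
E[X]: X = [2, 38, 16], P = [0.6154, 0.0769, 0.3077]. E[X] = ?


E[X] = 2*0.6154 + 38*0.0769 + 16*0.3077
= 1.2308 + 2.9222 + 4.9232
= 9.0762

E[X] = 9.0762


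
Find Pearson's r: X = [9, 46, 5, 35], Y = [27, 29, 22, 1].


Mean X = 23.7500, Mean Y = 19.7500
SD X = 17.253623, SD Y = 11.121488
Cov = -38.562500
r = -38.562500/(17.253623*11.121488) = -0.2010

r = -0.2010


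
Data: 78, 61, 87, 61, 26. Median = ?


Sorted: 26, 61, 61, 78, 87
n = 5 (odd)
Middle value = 61

Median = 61


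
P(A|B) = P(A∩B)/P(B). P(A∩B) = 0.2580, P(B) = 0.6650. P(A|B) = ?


P(A|B) = 0.2580/0.6650 = 0.3880

P(A|B) = 0.3880


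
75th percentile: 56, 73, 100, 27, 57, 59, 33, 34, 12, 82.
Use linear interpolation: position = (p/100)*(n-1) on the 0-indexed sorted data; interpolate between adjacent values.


Sorted: 12, 27, 33, 34, 56, 57, 59, 73, 82, 100
n = 10
Index = 75/100 * 9 = 6.7500
Lower = data[6] = 59, Upper = data[7] = 73
P75 = 59 + 0.7500*(14) = 69.5000

P75 = 69.5000


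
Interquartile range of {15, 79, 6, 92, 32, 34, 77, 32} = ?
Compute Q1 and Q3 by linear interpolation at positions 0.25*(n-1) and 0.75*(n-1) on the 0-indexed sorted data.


Sorted: 6, 15, 32, 32, 34, 77, 79, 92
Q1 (25th %ile) = 27.7500
Q3 (75th %ile) = 77.5000
IQR = 77.5000 - 27.7500 = 49.7500

IQR = 49.7500


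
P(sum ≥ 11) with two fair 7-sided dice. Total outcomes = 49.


Total outcomes = 7×7 = 49
Favorable (sum ≥ 11): 10
P = 10/49 = 0.2041

P = 0.2041


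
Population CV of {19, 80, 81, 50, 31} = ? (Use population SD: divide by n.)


Mean = 52.2000
SD = 25.1348
CV = (25.1348/52.2000)*100 = 48.1510%

CV = 48.1510%


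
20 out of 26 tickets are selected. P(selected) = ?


P = 20/26 = 0.7692

P = 0.7692


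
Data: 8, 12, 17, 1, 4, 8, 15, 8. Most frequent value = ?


Frequencies: 1:1, 4:1, 8:3, 12:1, 15:1, 17:1
Max frequency = 3
Mode = 8

Mode = 8


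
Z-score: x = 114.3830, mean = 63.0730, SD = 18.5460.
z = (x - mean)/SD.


z = (114.3830 - 63.0730)/18.5460
= 51.3100/18.5460
= 2.7666

z = 2.7666


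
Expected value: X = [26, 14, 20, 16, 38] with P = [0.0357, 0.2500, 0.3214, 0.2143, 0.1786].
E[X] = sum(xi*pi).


E[X] = 26*0.0357 + 14*0.2500 + 20*0.3214 + 16*0.2143 + 38*0.1786
= 0.9282 + 3.5000 + 6.4280 + 3.4288 + 6.7868
= 21.0718

E[X] = 21.0718


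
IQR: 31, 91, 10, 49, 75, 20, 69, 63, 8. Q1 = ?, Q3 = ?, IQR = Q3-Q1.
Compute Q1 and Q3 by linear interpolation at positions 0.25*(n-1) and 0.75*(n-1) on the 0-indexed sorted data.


Sorted: 8, 10, 20, 31, 49, 63, 69, 75, 91
Q1 (25th %ile) = 20.0000
Q3 (75th %ile) = 69.0000
IQR = 69.0000 - 20.0000 = 49.0000

IQR = 49.0000


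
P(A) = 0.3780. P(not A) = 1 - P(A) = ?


P(not A) = 1 - 0.3780 = 0.6220

P(not A) = 0.6220


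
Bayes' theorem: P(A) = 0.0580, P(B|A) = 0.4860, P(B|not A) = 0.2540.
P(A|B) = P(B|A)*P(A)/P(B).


P(B) = P(B|A)*P(A) + P(B|A')*P(A')
= 0.4860*0.0580 + 0.2540*0.9420
= 0.028188 + 0.239268 = 0.267456
P(A|B) = 0.028188/0.267456 = 0.1054

P(A|B) = 0.1054


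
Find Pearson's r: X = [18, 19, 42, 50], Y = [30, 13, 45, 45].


Mean X = 32.2500, Mean Y = 33.2500
SD X = 14.042347, SD Y = 13.198011
Cov = 159.437500
r = 159.437500/(14.042347*13.198011) = 0.8603

r = 0.8603


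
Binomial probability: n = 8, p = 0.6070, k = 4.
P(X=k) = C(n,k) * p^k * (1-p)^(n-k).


C(8,4) = 70
p^4 = 0.135755
(1-p)^4 = 0.023854
P = 70 * 0.135755 * 0.023854 = 0.2267

P(X=4) = 0.2267


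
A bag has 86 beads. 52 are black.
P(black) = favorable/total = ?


P = 52/86 = 0.6047

P = 0.6047


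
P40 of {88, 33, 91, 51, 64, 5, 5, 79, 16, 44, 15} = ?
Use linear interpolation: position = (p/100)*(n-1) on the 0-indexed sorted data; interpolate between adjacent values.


Sorted: 5, 5, 15, 16, 33, 44, 51, 64, 79, 88, 91
n = 11
Index = 40/100 * 10 = 4.0000
Lower = data[4] = 33, Upper = data[5] = 44
P40 = 33 + 0*(11) = 33.0000

P40 = 33.0000


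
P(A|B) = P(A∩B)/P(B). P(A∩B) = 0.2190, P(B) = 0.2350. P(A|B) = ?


P(A|B) = 0.2190/0.2350 = 0.9319

P(A|B) = 0.9319


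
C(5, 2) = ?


C(5,2) = 5!/(2! × 3!)
= 120/(2 × 6)
= 10

C(5,2) = 10


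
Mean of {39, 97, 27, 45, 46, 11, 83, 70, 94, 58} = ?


Sum = 39 + 97 + 27 + 45 + 46 + 11 + 83 + 70 + 94 + 58 = 570
n = 10
Mean = 570/10 = 57.0000

Mean = 57.0000


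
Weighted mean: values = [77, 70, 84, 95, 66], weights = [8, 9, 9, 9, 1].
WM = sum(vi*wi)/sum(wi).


Numerator = 77*8 + 70*9 + 84*9 + 95*9 + 66*1 = 2923
Denominator = 8 + 9 + 9 + 9 + 1 = 36
WM = 2923/36 = 81.1944

WM = 81.1944


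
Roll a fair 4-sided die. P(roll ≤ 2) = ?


Favorable outcomes (roll ≤ 2): 2
Total outcomes = 4
P = 2/4 = 0.5000

P = 0.5000


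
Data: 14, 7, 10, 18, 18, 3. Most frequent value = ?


Frequencies: 3:1, 7:1, 10:1, 14:1, 18:2
Max frequency = 2
Mode = 18

Mode = 18


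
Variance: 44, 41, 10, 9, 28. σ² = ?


Mean = 26.4000
Squared deviations: 309.7600, 213.1600, 268.9600, 302.7600, 2.5600
Sum = 1097.2000
Variance = 1097.2000/5 = 219.4400

Variance = 219.4400


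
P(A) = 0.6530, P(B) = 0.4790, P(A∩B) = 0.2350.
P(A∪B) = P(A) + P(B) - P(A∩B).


P(A∪B) = 0.6530 + 0.4790 - 0.2350
= 1.1320 - 0.2350
= 0.8970

P(A∪B) = 0.8970


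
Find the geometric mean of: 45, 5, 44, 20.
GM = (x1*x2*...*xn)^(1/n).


Product = 45 × 5 × 44 × 20 = 198000
GM = 198000^(1/4) = 21.0944

GM = 21.0944
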